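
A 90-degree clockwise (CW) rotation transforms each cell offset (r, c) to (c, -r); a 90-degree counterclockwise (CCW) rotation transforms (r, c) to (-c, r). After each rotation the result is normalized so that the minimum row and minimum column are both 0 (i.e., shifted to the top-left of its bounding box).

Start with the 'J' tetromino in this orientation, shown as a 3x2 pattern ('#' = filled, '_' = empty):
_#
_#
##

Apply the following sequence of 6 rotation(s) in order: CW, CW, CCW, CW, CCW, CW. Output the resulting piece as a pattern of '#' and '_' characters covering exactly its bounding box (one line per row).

Start:
_#
_#
##
After rotation 1 (CW):
#__
###
After rotation 2 (CW):
##
#_
#_
After rotation 3 (CCW):
#__
###
After rotation 4 (CW):
##
#_
#_
After rotation 5 (CCW):
#__
###
After rotation 6 (CW):
##
#_
#_

Answer: ##
#_
#_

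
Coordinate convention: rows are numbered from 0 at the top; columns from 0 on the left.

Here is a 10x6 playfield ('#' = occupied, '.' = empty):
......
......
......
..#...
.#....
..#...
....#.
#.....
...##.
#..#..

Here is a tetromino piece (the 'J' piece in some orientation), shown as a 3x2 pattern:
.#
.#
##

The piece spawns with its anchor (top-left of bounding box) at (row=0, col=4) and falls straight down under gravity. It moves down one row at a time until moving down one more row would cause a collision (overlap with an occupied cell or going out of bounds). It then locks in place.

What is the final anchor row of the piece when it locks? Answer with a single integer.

Answer: 3

Derivation:
Spawn at (row=0, col=4). Try each row:
  row 0: fits
  row 1: fits
  row 2: fits
  row 3: fits
  row 4: blocked -> lock at row 3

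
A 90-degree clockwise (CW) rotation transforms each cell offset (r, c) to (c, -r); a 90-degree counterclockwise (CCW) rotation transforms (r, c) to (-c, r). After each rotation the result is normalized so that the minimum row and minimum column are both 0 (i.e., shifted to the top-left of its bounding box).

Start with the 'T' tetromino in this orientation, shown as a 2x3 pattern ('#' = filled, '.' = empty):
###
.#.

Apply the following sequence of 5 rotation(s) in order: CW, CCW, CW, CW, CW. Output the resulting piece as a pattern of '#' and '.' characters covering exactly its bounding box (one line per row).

Answer: #.
##
#.

Derivation:
Start:
###
.#.
After rotation 1 (CW):
.#
##
.#
After rotation 2 (CCW):
###
.#.
After rotation 3 (CW):
.#
##
.#
After rotation 4 (CW):
.#.
###
After rotation 5 (CW):
#.
##
#.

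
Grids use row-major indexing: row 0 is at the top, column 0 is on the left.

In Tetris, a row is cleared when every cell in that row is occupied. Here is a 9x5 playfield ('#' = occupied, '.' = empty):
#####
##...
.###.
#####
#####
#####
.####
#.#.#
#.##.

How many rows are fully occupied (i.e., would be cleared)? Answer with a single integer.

Check each row:
  row 0: 0 empty cells -> FULL (clear)
  row 1: 3 empty cells -> not full
  row 2: 2 empty cells -> not full
  row 3: 0 empty cells -> FULL (clear)
  row 4: 0 empty cells -> FULL (clear)
  row 5: 0 empty cells -> FULL (clear)
  row 6: 1 empty cell -> not full
  row 7: 2 empty cells -> not full
  row 8: 2 empty cells -> not full
Total rows cleared: 4

Answer: 4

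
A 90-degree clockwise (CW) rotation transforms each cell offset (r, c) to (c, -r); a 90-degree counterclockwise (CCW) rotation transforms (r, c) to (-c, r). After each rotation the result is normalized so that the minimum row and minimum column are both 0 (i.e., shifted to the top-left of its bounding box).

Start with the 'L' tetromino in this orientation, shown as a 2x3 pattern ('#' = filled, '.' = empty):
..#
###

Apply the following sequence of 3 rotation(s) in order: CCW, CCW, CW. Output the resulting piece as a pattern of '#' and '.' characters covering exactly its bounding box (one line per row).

Start:
..#
###
After rotation 1 (CCW):
##
.#
.#
After rotation 2 (CCW):
###
#..
After rotation 3 (CW):
##
.#
.#

Answer: ##
.#
.#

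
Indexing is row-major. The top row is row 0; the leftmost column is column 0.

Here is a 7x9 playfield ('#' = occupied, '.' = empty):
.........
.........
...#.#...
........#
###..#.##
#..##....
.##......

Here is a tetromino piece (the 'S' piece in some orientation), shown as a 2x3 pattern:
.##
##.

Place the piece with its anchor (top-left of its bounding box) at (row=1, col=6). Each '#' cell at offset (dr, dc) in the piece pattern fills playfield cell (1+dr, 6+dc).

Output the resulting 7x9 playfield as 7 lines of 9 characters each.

Answer: .........
.......##
...#.###.
........#
###..#.##
#..##....
.##......

Derivation:
Fill (1+0,6+1) = (1,7)
Fill (1+0,6+2) = (1,8)
Fill (1+1,6+0) = (2,6)
Fill (1+1,6+1) = (2,7)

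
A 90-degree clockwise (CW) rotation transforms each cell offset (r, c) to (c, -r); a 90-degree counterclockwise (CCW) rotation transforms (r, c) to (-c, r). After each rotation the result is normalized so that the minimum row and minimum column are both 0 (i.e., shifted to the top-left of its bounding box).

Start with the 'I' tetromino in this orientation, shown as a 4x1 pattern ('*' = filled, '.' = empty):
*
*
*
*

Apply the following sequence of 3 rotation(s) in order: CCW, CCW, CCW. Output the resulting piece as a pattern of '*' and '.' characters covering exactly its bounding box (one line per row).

Start:
*
*
*
*
After rotation 1 (CCW):
****
After rotation 2 (CCW):
*
*
*
*
After rotation 3 (CCW):
****

Answer: ****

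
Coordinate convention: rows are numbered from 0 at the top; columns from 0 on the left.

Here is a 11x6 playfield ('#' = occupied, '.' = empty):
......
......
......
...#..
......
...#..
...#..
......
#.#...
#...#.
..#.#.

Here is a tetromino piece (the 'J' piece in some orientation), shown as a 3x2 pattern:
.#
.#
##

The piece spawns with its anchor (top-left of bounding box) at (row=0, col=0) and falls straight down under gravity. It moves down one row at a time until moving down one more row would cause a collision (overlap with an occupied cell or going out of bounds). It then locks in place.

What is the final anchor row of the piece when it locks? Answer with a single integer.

Answer: 5

Derivation:
Spawn at (row=0, col=0). Try each row:
  row 0: fits
  row 1: fits
  row 2: fits
  row 3: fits
  row 4: fits
  row 5: fits
  row 6: blocked -> lock at row 5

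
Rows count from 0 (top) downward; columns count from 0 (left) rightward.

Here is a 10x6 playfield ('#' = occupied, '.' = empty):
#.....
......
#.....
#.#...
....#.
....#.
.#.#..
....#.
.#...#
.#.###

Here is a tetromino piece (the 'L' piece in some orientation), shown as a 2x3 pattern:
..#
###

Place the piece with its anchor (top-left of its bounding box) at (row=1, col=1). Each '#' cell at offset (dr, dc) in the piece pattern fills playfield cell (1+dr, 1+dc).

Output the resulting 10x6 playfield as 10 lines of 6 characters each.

Fill (1+0,1+2) = (1,3)
Fill (1+1,1+0) = (2,1)
Fill (1+1,1+1) = (2,2)
Fill (1+1,1+2) = (2,3)

Answer: #.....
...#..
####..
#.#...
....#.
....#.
.#.#..
....#.
.#...#
.#.###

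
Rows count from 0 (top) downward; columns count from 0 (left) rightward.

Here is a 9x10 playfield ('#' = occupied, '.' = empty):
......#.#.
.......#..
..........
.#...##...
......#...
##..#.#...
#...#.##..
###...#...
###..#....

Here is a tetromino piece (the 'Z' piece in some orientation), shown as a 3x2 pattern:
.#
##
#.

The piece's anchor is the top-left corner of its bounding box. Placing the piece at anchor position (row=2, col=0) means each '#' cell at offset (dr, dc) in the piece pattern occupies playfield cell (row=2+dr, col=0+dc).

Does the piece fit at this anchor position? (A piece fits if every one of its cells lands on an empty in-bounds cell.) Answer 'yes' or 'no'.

Answer: no

Derivation:
Check each piece cell at anchor (2, 0):
  offset (0,1) -> (2,1): empty -> OK
  offset (1,0) -> (3,0): empty -> OK
  offset (1,1) -> (3,1): occupied ('#') -> FAIL
  offset (2,0) -> (4,0): empty -> OK
All cells valid: no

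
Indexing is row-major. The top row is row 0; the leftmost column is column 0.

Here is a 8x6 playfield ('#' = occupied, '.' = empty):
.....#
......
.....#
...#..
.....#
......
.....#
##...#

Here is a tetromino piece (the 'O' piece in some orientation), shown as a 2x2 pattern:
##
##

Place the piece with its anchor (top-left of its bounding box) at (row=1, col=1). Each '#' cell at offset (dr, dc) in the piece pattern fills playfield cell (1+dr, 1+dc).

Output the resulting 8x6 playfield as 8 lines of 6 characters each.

Answer: .....#
.##...
.##..#
...#..
.....#
......
.....#
##...#

Derivation:
Fill (1+0,1+0) = (1,1)
Fill (1+0,1+1) = (1,2)
Fill (1+1,1+0) = (2,1)
Fill (1+1,1+1) = (2,2)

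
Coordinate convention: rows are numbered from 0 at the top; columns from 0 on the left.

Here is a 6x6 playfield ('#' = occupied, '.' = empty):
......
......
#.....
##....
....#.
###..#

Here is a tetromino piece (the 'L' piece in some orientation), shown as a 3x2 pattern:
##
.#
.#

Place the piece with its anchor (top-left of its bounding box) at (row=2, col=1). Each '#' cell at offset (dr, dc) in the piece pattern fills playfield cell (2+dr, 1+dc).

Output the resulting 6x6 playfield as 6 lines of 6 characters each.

Fill (2+0,1+0) = (2,1)
Fill (2+0,1+1) = (2,2)
Fill (2+1,1+1) = (3,2)
Fill (2+2,1+1) = (4,2)

Answer: ......
......
###...
###...
..#.#.
###..#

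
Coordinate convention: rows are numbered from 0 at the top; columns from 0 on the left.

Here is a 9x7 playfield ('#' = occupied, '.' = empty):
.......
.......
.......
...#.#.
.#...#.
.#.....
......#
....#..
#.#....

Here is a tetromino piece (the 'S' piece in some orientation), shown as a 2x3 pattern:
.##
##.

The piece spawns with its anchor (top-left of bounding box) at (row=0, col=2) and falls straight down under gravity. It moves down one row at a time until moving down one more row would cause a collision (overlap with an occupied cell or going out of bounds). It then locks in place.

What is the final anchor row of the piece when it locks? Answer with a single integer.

Spawn at (row=0, col=2). Try each row:
  row 0: fits
  row 1: fits
  row 2: blocked -> lock at row 1

Answer: 1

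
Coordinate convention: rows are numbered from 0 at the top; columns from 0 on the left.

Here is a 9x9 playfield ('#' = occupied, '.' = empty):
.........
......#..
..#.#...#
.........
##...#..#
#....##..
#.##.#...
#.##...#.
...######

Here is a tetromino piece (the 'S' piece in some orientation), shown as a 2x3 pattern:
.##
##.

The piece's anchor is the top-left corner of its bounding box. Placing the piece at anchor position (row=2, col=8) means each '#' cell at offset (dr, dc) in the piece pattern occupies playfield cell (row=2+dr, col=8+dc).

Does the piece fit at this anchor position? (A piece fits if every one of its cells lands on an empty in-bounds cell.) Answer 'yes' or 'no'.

Check each piece cell at anchor (2, 8):
  offset (0,1) -> (2,9): out of bounds -> FAIL
  offset (0,2) -> (2,10): out of bounds -> FAIL
  offset (1,0) -> (3,8): empty -> OK
  offset (1,1) -> (3,9): out of bounds -> FAIL
All cells valid: no

Answer: no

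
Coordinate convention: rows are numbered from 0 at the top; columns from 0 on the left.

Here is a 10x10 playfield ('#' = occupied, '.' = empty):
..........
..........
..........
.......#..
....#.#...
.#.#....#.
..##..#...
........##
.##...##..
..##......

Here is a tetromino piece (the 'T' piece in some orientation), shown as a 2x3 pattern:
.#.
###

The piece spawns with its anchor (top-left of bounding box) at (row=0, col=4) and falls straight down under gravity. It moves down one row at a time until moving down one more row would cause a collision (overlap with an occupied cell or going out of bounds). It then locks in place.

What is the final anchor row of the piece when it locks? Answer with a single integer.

Spawn at (row=0, col=4). Try each row:
  row 0: fits
  row 1: fits
  row 2: fits
  row 3: blocked -> lock at row 2

Answer: 2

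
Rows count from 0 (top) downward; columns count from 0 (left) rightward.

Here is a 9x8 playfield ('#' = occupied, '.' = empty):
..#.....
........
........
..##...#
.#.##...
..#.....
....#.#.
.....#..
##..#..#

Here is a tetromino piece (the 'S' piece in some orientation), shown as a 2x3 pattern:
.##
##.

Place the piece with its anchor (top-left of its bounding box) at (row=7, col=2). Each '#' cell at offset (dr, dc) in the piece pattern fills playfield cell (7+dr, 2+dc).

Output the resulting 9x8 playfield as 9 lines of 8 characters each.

Answer: ..#.....
........
........
..##...#
.#.##...
..#.....
....#.#.
...###..
#####..#

Derivation:
Fill (7+0,2+1) = (7,3)
Fill (7+0,2+2) = (7,4)
Fill (7+1,2+0) = (8,2)
Fill (7+1,2+1) = (8,3)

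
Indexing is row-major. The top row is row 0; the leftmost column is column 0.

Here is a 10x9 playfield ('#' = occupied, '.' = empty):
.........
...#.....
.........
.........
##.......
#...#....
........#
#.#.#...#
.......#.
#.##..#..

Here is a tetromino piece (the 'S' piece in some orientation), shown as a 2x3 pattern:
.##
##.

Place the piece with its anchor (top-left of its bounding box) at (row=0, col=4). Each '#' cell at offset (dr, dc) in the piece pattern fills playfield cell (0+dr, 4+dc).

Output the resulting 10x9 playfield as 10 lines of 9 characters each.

Answer: .....##..
...###...
.........
.........
##.......
#...#....
........#
#.#.#...#
.......#.
#.##..#..

Derivation:
Fill (0+0,4+1) = (0,5)
Fill (0+0,4+2) = (0,6)
Fill (0+1,4+0) = (1,4)
Fill (0+1,4+1) = (1,5)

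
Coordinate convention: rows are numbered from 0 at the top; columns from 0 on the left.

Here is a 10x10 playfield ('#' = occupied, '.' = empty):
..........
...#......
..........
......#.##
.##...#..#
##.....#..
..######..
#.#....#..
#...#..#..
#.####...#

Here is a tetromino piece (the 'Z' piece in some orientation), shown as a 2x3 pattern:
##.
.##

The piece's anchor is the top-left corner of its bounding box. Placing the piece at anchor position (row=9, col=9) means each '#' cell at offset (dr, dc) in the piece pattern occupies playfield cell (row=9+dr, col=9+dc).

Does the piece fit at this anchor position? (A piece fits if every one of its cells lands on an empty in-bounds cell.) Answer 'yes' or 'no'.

Check each piece cell at anchor (9, 9):
  offset (0,0) -> (9,9): occupied ('#') -> FAIL
  offset (0,1) -> (9,10): out of bounds -> FAIL
  offset (1,1) -> (10,10): out of bounds -> FAIL
  offset (1,2) -> (10,11): out of bounds -> FAIL
All cells valid: no

Answer: no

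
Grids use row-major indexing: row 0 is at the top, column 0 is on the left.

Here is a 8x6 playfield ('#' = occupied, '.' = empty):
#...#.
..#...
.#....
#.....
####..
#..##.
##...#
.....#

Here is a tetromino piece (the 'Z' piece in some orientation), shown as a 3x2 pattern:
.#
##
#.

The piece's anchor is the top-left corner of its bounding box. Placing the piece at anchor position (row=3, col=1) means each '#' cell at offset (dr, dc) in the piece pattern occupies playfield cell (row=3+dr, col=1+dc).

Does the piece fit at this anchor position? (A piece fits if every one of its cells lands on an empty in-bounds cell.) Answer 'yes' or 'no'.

Check each piece cell at anchor (3, 1):
  offset (0,1) -> (3,2): empty -> OK
  offset (1,0) -> (4,1): occupied ('#') -> FAIL
  offset (1,1) -> (4,2): occupied ('#') -> FAIL
  offset (2,0) -> (5,1): empty -> OK
All cells valid: no

Answer: no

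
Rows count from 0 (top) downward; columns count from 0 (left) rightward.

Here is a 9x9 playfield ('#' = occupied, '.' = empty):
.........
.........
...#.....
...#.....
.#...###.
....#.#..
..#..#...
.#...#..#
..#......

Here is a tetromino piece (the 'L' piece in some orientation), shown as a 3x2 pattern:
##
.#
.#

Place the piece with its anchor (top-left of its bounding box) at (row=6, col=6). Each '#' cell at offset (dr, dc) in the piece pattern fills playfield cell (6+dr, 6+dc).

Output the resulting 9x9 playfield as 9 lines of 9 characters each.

Fill (6+0,6+0) = (6,6)
Fill (6+0,6+1) = (6,7)
Fill (6+1,6+1) = (7,7)
Fill (6+2,6+1) = (8,7)

Answer: .........
.........
...#.....
...#.....
.#...###.
....#.#..
..#..###.
.#...#.##
..#....#.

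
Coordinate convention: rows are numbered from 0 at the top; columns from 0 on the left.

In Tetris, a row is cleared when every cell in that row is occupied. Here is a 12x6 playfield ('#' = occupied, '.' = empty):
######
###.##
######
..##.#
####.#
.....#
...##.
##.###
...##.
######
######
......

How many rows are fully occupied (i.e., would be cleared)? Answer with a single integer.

Check each row:
  row 0: 0 empty cells -> FULL (clear)
  row 1: 1 empty cell -> not full
  row 2: 0 empty cells -> FULL (clear)
  row 3: 3 empty cells -> not full
  row 4: 1 empty cell -> not full
  row 5: 5 empty cells -> not full
  row 6: 4 empty cells -> not full
  row 7: 1 empty cell -> not full
  row 8: 4 empty cells -> not full
  row 9: 0 empty cells -> FULL (clear)
  row 10: 0 empty cells -> FULL (clear)
  row 11: 6 empty cells -> not full
Total rows cleared: 4

Answer: 4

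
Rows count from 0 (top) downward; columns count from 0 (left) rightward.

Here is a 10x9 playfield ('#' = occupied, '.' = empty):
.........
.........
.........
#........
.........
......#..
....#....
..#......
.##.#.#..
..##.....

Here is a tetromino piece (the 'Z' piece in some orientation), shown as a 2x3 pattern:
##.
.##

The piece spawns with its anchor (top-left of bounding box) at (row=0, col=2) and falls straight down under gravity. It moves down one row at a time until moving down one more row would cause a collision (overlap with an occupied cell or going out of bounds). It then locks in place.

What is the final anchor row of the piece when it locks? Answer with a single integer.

Spawn at (row=0, col=2). Try each row:
  row 0: fits
  row 1: fits
  row 2: fits
  row 3: fits
  row 4: fits
  row 5: blocked -> lock at row 4

Answer: 4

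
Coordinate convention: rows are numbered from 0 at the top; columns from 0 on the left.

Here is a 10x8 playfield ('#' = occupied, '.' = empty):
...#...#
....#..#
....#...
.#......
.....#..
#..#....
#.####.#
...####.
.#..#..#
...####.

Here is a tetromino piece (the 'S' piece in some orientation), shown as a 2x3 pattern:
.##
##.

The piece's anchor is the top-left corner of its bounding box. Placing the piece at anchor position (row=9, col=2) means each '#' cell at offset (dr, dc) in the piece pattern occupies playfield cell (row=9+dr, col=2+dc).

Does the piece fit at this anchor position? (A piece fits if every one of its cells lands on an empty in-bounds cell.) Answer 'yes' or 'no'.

Check each piece cell at anchor (9, 2):
  offset (0,1) -> (9,3): occupied ('#') -> FAIL
  offset (0,2) -> (9,4): occupied ('#') -> FAIL
  offset (1,0) -> (10,2): out of bounds -> FAIL
  offset (1,1) -> (10,3): out of bounds -> FAIL
All cells valid: no

Answer: no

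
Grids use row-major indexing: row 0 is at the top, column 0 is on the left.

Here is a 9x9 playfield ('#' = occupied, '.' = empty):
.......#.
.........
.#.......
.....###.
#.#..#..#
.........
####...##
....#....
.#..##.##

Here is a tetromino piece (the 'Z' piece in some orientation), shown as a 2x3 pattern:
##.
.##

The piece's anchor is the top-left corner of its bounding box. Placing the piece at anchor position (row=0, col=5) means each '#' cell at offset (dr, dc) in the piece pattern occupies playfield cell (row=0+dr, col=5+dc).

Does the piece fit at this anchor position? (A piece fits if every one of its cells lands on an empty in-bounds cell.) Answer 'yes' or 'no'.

Check each piece cell at anchor (0, 5):
  offset (0,0) -> (0,5): empty -> OK
  offset (0,1) -> (0,6): empty -> OK
  offset (1,1) -> (1,6): empty -> OK
  offset (1,2) -> (1,7): empty -> OK
All cells valid: yes

Answer: yes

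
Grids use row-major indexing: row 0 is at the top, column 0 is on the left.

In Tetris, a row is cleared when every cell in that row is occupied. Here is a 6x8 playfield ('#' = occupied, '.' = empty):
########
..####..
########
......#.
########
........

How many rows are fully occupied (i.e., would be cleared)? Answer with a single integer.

Check each row:
  row 0: 0 empty cells -> FULL (clear)
  row 1: 4 empty cells -> not full
  row 2: 0 empty cells -> FULL (clear)
  row 3: 7 empty cells -> not full
  row 4: 0 empty cells -> FULL (clear)
  row 5: 8 empty cells -> not full
Total rows cleared: 3

Answer: 3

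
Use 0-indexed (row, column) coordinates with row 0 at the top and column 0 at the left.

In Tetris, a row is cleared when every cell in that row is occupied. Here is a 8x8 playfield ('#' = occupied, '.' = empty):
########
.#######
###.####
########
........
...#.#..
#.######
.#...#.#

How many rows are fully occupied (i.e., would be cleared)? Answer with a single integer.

Answer: 2

Derivation:
Check each row:
  row 0: 0 empty cells -> FULL (clear)
  row 1: 1 empty cell -> not full
  row 2: 1 empty cell -> not full
  row 3: 0 empty cells -> FULL (clear)
  row 4: 8 empty cells -> not full
  row 5: 6 empty cells -> not full
  row 6: 1 empty cell -> not full
  row 7: 5 empty cells -> not full
Total rows cleared: 2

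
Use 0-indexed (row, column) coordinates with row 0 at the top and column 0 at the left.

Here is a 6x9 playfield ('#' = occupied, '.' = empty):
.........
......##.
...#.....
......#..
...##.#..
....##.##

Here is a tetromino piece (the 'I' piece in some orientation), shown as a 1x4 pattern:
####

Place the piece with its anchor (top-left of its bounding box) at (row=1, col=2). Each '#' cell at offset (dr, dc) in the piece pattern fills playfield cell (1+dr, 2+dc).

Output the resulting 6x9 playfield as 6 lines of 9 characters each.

Answer: .........
..######.
...#.....
......#..
...##.#..
....##.##

Derivation:
Fill (1+0,2+0) = (1,2)
Fill (1+0,2+1) = (1,3)
Fill (1+0,2+2) = (1,4)
Fill (1+0,2+3) = (1,5)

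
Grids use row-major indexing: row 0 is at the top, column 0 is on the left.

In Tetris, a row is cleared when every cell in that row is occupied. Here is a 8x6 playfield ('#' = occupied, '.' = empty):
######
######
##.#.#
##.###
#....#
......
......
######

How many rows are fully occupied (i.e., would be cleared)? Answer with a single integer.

Answer: 3

Derivation:
Check each row:
  row 0: 0 empty cells -> FULL (clear)
  row 1: 0 empty cells -> FULL (clear)
  row 2: 2 empty cells -> not full
  row 3: 1 empty cell -> not full
  row 4: 4 empty cells -> not full
  row 5: 6 empty cells -> not full
  row 6: 6 empty cells -> not full
  row 7: 0 empty cells -> FULL (clear)
Total rows cleared: 3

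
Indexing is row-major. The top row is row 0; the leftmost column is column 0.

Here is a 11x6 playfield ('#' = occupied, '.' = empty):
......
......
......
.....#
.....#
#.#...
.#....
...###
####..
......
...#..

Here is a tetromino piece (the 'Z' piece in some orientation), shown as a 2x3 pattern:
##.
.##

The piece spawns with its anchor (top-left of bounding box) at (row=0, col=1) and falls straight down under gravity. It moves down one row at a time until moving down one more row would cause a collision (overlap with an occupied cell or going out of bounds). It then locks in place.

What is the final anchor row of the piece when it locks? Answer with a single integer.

Spawn at (row=0, col=1). Try each row:
  row 0: fits
  row 1: fits
  row 2: fits
  row 3: fits
  row 4: blocked -> lock at row 3

Answer: 3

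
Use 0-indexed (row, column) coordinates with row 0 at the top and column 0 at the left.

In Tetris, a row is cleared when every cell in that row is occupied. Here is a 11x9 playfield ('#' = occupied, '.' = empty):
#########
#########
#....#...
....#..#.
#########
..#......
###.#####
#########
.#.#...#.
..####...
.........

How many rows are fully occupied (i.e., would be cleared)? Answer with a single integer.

Check each row:
  row 0: 0 empty cells -> FULL (clear)
  row 1: 0 empty cells -> FULL (clear)
  row 2: 7 empty cells -> not full
  row 3: 7 empty cells -> not full
  row 4: 0 empty cells -> FULL (clear)
  row 5: 8 empty cells -> not full
  row 6: 1 empty cell -> not full
  row 7: 0 empty cells -> FULL (clear)
  row 8: 6 empty cells -> not full
  row 9: 5 empty cells -> not full
  row 10: 9 empty cells -> not full
Total rows cleared: 4

Answer: 4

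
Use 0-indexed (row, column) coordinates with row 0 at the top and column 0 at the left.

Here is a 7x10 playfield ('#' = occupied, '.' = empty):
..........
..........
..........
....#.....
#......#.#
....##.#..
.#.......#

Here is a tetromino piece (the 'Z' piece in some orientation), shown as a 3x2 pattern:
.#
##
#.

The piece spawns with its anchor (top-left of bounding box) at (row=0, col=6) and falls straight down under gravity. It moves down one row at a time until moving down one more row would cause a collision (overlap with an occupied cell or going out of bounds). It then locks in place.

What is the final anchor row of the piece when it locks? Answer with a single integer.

Spawn at (row=0, col=6). Try each row:
  row 0: fits
  row 1: fits
  row 2: fits
  row 3: blocked -> lock at row 2

Answer: 2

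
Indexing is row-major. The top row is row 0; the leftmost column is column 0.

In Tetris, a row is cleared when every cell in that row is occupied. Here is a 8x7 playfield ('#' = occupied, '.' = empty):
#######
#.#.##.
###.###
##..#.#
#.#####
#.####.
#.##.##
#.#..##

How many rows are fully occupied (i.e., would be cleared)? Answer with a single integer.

Check each row:
  row 0: 0 empty cells -> FULL (clear)
  row 1: 3 empty cells -> not full
  row 2: 1 empty cell -> not full
  row 3: 3 empty cells -> not full
  row 4: 1 empty cell -> not full
  row 5: 2 empty cells -> not full
  row 6: 2 empty cells -> not full
  row 7: 3 empty cells -> not full
Total rows cleared: 1

Answer: 1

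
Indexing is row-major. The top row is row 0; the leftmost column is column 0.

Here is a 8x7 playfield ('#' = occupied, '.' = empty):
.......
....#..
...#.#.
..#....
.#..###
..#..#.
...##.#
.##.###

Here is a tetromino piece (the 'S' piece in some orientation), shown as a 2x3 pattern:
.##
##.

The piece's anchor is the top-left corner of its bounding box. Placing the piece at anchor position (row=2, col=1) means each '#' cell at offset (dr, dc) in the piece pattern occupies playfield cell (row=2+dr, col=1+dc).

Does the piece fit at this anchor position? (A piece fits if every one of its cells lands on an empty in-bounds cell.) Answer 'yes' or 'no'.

Check each piece cell at anchor (2, 1):
  offset (0,1) -> (2,2): empty -> OK
  offset (0,2) -> (2,3): occupied ('#') -> FAIL
  offset (1,0) -> (3,1): empty -> OK
  offset (1,1) -> (3,2): occupied ('#') -> FAIL
All cells valid: no

Answer: no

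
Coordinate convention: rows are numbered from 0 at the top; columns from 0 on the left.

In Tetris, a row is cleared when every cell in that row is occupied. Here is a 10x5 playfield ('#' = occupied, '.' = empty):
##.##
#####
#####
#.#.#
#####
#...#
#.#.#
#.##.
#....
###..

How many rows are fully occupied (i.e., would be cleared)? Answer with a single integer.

Check each row:
  row 0: 1 empty cell -> not full
  row 1: 0 empty cells -> FULL (clear)
  row 2: 0 empty cells -> FULL (clear)
  row 3: 2 empty cells -> not full
  row 4: 0 empty cells -> FULL (clear)
  row 5: 3 empty cells -> not full
  row 6: 2 empty cells -> not full
  row 7: 2 empty cells -> not full
  row 8: 4 empty cells -> not full
  row 9: 2 empty cells -> not full
Total rows cleared: 3

Answer: 3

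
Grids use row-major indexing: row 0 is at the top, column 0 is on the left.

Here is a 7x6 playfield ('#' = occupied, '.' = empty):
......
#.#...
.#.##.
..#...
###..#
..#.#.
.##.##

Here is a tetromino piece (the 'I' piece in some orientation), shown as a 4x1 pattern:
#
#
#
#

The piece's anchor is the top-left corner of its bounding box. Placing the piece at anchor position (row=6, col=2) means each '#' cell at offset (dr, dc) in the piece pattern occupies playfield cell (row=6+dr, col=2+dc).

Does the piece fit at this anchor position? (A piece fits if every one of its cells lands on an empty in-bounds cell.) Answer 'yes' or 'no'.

Check each piece cell at anchor (6, 2):
  offset (0,0) -> (6,2): occupied ('#') -> FAIL
  offset (1,0) -> (7,2): out of bounds -> FAIL
  offset (2,0) -> (8,2): out of bounds -> FAIL
  offset (3,0) -> (9,2): out of bounds -> FAIL
All cells valid: no

Answer: no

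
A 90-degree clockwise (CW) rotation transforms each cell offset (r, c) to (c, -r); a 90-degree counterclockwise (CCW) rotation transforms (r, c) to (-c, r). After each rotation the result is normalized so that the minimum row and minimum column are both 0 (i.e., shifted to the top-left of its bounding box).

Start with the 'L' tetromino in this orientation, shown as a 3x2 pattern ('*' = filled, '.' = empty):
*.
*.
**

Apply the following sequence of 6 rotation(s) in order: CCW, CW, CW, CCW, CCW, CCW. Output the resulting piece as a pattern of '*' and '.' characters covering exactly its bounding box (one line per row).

Start:
*.
*.
**
After rotation 1 (CCW):
..*
***
After rotation 2 (CW):
*.
*.
**
After rotation 3 (CW):
***
*..
After rotation 4 (CCW):
*.
*.
**
After rotation 5 (CCW):
..*
***
After rotation 6 (CCW):
**
.*
.*

Answer: **
.*
.*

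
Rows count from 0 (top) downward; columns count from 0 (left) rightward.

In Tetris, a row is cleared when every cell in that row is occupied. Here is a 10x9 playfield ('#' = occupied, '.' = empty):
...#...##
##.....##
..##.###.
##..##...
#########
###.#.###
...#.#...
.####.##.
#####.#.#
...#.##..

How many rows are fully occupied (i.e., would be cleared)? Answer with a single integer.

Answer: 1

Derivation:
Check each row:
  row 0: 6 empty cells -> not full
  row 1: 5 empty cells -> not full
  row 2: 4 empty cells -> not full
  row 3: 5 empty cells -> not full
  row 4: 0 empty cells -> FULL (clear)
  row 5: 2 empty cells -> not full
  row 6: 7 empty cells -> not full
  row 7: 3 empty cells -> not full
  row 8: 2 empty cells -> not full
  row 9: 6 empty cells -> not full
Total rows cleared: 1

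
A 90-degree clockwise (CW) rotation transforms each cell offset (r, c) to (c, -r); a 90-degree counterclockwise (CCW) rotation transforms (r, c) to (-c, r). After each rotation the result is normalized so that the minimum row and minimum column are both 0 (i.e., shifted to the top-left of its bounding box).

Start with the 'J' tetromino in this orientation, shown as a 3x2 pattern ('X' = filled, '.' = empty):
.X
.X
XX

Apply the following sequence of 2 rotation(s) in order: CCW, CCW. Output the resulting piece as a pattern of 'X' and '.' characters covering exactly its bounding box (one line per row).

Start:
.X
.X
XX
After rotation 1 (CCW):
XXX
..X
After rotation 2 (CCW):
XX
X.
X.

Answer: XX
X.
X.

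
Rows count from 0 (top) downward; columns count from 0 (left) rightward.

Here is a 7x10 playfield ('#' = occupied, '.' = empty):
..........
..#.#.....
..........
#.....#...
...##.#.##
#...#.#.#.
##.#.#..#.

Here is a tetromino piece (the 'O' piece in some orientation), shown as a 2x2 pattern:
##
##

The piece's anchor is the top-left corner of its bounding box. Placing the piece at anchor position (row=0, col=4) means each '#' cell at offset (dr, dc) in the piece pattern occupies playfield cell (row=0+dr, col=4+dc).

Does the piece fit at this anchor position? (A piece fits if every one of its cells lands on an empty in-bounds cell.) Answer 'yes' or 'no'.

Answer: no

Derivation:
Check each piece cell at anchor (0, 4):
  offset (0,0) -> (0,4): empty -> OK
  offset (0,1) -> (0,5): empty -> OK
  offset (1,0) -> (1,4): occupied ('#') -> FAIL
  offset (1,1) -> (1,5): empty -> OK
All cells valid: no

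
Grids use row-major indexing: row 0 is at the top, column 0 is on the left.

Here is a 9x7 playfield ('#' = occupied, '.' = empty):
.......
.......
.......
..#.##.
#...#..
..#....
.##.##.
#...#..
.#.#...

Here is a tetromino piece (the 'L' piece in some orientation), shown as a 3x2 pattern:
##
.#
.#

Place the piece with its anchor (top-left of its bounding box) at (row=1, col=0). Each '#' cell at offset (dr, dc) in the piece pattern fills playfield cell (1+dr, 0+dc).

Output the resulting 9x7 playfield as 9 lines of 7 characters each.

Fill (1+0,0+0) = (1,0)
Fill (1+0,0+1) = (1,1)
Fill (1+1,0+1) = (2,1)
Fill (1+2,0+1) = (3,1)

Answer: .......
##.....
.#.....
.##.##.
#...#..
..#....
.##.##.
#...#..
.#.#...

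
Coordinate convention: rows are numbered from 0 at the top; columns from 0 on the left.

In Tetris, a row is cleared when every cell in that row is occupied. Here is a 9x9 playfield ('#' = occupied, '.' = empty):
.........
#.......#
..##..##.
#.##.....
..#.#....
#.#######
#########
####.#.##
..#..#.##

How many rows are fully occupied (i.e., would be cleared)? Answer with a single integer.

Answer: 1

Derivation:
Check each row:
  row 0: 9 empty cells -> not full
  row 1: 7 empty cells -> not full
  row 2: 5 empty cells -> not full
  row 3: 6 empty cells -> not full
  row 4: 7 empty cells -> not full
  row 5: 1 empty cell -> not full
  row 6: 0 empty cells -> FULL (clear)
  row 7: 2 empty cells -> not full
  row 8: 5 empty cells -> not full
Total rows cleared: 1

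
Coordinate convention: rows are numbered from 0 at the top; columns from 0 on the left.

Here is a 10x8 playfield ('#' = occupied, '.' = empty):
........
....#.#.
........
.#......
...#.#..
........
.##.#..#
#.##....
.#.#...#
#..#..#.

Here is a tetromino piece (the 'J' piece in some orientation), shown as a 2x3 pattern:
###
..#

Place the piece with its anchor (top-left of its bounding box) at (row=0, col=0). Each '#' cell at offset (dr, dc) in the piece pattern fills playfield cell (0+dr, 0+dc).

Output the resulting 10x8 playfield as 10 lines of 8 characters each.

Fill (0+0,0+0) = (0,0)
Fill (0+0,0+1) = (0,1)
Fill (0+0,0+2) = (0,2)
Fill (0+1,0+2) = (1,2)

Answer: ###.....
..#.#.#.
........
.#......
...#.#..
........
.##.#..#
#.##....
.#.#...#
#..#..#.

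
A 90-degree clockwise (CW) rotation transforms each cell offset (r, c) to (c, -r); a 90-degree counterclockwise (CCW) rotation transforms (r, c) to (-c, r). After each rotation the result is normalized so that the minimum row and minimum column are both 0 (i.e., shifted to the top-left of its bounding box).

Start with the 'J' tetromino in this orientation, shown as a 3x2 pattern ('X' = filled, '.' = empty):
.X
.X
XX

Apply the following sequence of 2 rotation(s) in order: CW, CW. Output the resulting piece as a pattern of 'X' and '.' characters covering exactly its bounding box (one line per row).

Answer: XX
X.
X.

Derivation:
Start:
.X
.X
XX
After rotation 1 (CW):
X..
XXX
After rotation 2 (CW):
XX
X.
X.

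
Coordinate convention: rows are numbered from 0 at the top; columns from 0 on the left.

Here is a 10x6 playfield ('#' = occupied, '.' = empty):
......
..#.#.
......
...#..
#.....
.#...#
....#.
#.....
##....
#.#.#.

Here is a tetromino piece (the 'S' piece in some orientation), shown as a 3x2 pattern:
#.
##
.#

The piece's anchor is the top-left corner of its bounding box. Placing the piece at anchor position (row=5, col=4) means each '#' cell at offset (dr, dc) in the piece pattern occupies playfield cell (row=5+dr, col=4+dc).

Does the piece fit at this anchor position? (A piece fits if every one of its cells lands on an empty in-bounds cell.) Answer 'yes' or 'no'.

Answer: no

Derivation:
Check each piece cell at anchor (5, 4):
  offset (0,0) -> (5,4): empty -> OK
  offset (1,0) -> (6,4): occupied ('#') -> FAIL
  offset (1,1) -> (6,5): empty -> OK
  offset (2,1) -> (7,5): empty -> OK
All cells valid: no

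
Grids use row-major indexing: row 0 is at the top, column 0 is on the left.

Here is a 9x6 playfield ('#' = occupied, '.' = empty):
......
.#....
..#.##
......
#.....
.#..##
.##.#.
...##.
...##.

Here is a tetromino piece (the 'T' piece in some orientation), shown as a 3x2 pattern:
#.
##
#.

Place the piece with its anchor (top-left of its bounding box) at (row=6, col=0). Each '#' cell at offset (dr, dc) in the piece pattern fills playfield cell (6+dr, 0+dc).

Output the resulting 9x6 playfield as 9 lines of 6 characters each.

Answer: ......
.#....
..#.##
......
#.....
.#..##
###.#.
##.##.
#..##.

Derivation:
Fill (6+0,0+0) = (6,0)
Fill (6+1,0+0) = (7,0)
Fill (6+1,0+1) = (7,1)
Fill (6+2,0+0) = (8,0)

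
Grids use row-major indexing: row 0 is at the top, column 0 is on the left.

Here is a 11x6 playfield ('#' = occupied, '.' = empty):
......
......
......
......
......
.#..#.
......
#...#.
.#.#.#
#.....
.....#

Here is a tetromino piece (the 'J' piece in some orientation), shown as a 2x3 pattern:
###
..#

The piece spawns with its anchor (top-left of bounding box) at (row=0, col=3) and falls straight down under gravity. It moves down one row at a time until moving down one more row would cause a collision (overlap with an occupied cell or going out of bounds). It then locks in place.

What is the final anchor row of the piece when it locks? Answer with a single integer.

Spawn at (row=0, col=3). Try each row:
  row 0: fits
  row 1: fits
  row 2: fits
  row 3: fits
  row 4: fits
  row 5: blocked -> lock at row 4

Answer: 4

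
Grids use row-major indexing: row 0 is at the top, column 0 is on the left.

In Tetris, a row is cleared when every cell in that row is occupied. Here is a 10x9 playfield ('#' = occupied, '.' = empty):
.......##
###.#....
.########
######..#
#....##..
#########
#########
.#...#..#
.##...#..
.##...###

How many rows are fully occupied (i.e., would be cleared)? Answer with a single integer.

Answer: 2

Derivation:
Check each row:
  row 0: 7 empty cells -> not full
  row 1: 5 empty cells -> not full
  row 2: 1 empty cell -> not full
  row 3: 2 empty cells -> not full
  row 4: 6 empty cells -> not full
  row 5: 0 empty cells -> FULL (clear)
  row 6: 0 empty cells -> FULL (clear)
  row 7: 6 empty cells -> not full
  row 8: 6 empty cells -> not full
  row 9: 4 empty cells -> not full
Total rows cleared: 2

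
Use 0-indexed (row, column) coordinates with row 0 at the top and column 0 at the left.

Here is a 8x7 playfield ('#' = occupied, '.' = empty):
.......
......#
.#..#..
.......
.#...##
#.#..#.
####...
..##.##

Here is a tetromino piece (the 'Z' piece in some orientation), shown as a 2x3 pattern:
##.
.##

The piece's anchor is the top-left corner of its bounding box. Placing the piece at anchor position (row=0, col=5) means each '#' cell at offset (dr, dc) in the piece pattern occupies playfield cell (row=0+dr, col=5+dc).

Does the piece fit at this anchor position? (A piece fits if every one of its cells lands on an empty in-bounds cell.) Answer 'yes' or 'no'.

Check each piece cell at anchor (0, 5):
  offset (0,0) -> (0,5): empty -> OK
  offset (0,1) -> (0,6): empty -> OK
  offset (1,1) -> (1,6): occupied ('#') -> FAIL
  offset (1,2) -> (1,7): out of bounds -> FAIL
All cells valid: no

Answer: no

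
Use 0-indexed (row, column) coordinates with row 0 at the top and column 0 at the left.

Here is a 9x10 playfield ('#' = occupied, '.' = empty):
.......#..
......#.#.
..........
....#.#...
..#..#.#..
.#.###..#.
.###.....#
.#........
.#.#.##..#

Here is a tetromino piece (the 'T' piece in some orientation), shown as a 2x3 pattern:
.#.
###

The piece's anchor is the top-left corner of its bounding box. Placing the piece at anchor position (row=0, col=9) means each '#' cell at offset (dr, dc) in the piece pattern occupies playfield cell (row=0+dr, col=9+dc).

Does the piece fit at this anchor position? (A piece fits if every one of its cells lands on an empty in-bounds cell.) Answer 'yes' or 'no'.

Check each piece cell at anchor (0, 9):
  offset (0,1) -> (0,10): out of bounds -> FAIL
  offset (1,0) -> (1,9): empty -> OK
  offset (1,1) -> (1,10): out of bounds -> FAIL
  offset (1,2) -> (1,11): out of bounds -> FAIL
All cells valid: no

Answer: no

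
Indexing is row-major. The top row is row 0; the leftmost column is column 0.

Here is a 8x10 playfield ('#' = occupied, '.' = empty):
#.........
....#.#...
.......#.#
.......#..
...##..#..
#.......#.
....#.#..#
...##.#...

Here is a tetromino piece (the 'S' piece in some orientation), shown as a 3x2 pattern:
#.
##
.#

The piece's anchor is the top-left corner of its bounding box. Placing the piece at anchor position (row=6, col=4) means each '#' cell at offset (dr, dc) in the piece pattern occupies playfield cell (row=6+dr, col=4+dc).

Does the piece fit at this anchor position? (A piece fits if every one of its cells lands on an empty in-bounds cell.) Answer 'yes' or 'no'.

Answer: no

Derivation:
Check each piece cell at anchor (6, 4):
  offset (0,0) -> (6,4): occupied ('#') -> FAIL
  offset (1,0) -> (7,4): occupied ('#') -> FAIL
  offset (1,1) -> (7,5): empty -> OK
  offset (2,1) -> (8,5): out of bounds -> FAIL
All cells valid: no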